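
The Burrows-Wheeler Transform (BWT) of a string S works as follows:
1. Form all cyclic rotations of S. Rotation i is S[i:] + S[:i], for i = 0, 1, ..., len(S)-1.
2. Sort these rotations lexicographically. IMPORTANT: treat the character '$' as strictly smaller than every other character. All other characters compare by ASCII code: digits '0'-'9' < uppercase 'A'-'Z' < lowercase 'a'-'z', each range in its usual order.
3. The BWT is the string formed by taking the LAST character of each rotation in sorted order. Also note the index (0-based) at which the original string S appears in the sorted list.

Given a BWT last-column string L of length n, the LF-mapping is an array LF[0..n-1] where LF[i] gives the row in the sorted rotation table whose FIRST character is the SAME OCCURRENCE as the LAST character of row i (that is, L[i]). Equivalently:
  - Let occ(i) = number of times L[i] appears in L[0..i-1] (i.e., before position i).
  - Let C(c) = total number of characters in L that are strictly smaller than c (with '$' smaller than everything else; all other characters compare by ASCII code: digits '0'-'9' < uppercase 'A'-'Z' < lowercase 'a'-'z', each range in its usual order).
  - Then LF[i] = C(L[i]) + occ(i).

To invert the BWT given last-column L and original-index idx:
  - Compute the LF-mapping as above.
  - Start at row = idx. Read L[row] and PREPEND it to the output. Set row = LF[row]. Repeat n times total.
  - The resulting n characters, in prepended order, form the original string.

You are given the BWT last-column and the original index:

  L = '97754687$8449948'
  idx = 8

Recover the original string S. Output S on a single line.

LF mapping: 13 7 8 5 1 6 10 9 0 11 2 3 14 15 4 12
Walk LF starting at row 8, prepending L[row]:
  step 1: row=8, L[8]='$', prepend. Next row=LF[8]=0
  step 2: row=0, L[0]='9', prepend. Next row=LF[0]=13
  step 3: row=13, L[13]='9', prepend. Next row=LF[13]=15
  step 4: row=15, L[15]='8', prepend. Next row=LF[15]=12
  step 5: row=12, L[12]='9', prepend. Next row=LF[12]=14
  step 6: row=14, L[14]='4', prepend. Next row=LF[14]=4
  step 7: row=4, L[4]='4', prepend. Next row=LF[4]=1
  step 8: row=1, L[1]='7', prepend. Next row=LF[1]=7
  step 9: row=7, L[7]='7', prepend. Next row=LF[7]=9
  step 10: row=9, L[9]='8', prepend. Next row=LF[9]=11
  step 11: row=11, L[11]='4', prepend. Next row=LF[11]=3
  step 12: row=3, L[3]='5', prepend. Next row=LF[3]=5
  step 13: row=5, L[5]='6', prepend. Next row=LF[5]=6
  step 14: row=6, L[6]='8', prepend. Next row=LF[6]=10
  step 15: row=10, L[10]='4', prepend. Next row=LF[10]=2
  step 16: row=2, L[2]='7', prepend. Next row=LF[2]=8
Reversed output: 748654877449899$

Answer: 748654877449899$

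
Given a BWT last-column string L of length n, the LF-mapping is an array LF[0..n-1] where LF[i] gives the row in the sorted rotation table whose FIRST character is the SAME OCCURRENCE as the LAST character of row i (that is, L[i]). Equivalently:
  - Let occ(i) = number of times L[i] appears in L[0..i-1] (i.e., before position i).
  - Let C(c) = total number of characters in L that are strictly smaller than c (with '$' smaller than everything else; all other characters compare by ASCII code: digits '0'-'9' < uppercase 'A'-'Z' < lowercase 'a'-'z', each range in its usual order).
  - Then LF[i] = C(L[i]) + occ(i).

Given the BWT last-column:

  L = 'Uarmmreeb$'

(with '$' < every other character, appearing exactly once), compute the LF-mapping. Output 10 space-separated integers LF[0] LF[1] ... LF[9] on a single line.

Char counts: '$':1, 'U':1, 'a':1, 'b':1, 'e':2, 'm':2, 'r':2
C (first-col start): C('$')=0, C('U')=1, C('a')=2, C('b')=3, C('e')=4, C('m')=6, C('r')=8
L[0]='U': occ=0, LF[0]=C('U')+0=1+0=1
L[1]='a': occ=0, LF[1]=C('a')+0=2+0=2
L[2]='r': occ=0, LF[2]=C('r')+0=8+0=8
L[3]='m': occ=0, LF[3]=C('m')+0=6+0=6
L[4]='m': occ=1, LF[4]=C('m')+1=6+1=7
L[5]='r': occ=1, LF[5]=C('r')+1=8+1=9
L[6]='e': occ=0, LF[6]=C('e')+0=4+0=4
L[7]='e': occ=1, LF[7]=C('e')+1=4+1=5
L[8]='b': occ=0, LF[8]=C('b')+0=3+0=3
L[9]='$': occ=0, LF[9]=C('$')+0=0+0=0

Answer: 1 2 8 6 7 9 4 5 3 0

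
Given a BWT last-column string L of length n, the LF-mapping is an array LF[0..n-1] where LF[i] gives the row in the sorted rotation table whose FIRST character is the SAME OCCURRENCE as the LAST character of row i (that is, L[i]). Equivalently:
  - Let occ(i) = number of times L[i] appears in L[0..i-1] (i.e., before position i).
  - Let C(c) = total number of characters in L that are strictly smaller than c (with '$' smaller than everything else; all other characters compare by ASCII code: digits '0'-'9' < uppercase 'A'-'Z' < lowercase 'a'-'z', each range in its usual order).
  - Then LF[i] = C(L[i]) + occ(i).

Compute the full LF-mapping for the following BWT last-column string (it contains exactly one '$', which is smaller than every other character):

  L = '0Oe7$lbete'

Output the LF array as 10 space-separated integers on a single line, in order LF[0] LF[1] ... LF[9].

Char counts: '$':1, '0':1, '7':1, 'O':1, 'b':1, 'e':3, 'l':1, 't':1
C (first-col start): C('$')=0, C('0')=1, C('7')=2, C('O')=3, C('b')=4, C('e')=5, C('l')=8, C('t')=9
L[0]='0': occ=0, LF[0]=C('0')+0=1+0=1
L[1]='O': occ=0, LF[1]=C('O')+0=3+0=3
L[2]='e': occ=0, LF[2]=C('e')+0=5+0=5
L[3]='7': occ=0, LF[3]=C('7')+0=2+0=2
L[4]='$': occ=0, LF[4]=C('$')+0=0+0=0
L[5]='l': occ=0, LF[5]=C('l')+0=8+0=8
L[6]='b': occ=0, LF[6]=C('b')+0=4+0=4
L[7]='e': occ=1, LF[7]=C('e')+1=5+1=6
L[8]='t': occ=0, LF[8]=C('t')+0=9+0=9
L[9]='e': occ=2, LF[9]=C('e')+2=5+2=7

Answer: 1 3 5 2 0 8 4 6 9 7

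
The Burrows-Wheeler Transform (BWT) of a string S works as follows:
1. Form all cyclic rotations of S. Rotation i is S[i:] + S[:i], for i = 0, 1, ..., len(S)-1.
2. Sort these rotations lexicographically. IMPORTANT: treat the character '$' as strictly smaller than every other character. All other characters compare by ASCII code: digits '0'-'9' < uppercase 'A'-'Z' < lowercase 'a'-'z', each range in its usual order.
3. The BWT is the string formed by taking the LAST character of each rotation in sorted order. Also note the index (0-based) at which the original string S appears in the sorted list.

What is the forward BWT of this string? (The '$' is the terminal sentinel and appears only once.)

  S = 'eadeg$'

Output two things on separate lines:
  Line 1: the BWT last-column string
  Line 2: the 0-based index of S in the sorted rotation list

Answer: gea$de
3

Derivation:
All 6 rotations (rotation i = S[i:]+S[:i]):
  rot[0] = eadeg$
  rot[1] = adeg$e
  rot[2] = deg$ea
  rot[3] = eg$ead
  rot[4] = g$eade
  rot[5] = $eadeg
Sorted (with $ < everything):
  sorted[0] = $eadeg  (last char: 'g')
  sorted[1] = adeg$e  (last char: 'e')
  sorted[2] = deg$ea  (last char: 'a')
  sorted[3] = eadeg$  (last char: '$')
  sorted[4] = eg$ead  (last char: 'd')
  sorted[5] = g$eade  (last char: 'e')
Last column: gea$de
Original string S is at sorted index 3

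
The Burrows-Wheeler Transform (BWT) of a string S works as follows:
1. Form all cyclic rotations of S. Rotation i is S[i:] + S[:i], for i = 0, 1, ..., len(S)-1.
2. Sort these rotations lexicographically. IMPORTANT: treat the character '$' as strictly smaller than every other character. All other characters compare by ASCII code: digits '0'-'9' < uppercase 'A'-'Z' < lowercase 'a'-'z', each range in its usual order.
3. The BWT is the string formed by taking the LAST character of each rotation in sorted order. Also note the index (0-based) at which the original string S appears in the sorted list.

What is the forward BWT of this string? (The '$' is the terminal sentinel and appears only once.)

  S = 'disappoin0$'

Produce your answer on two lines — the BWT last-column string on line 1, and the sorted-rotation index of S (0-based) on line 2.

All 11 rotations (rotation i = S[i:]+S[:i]):
  rot[0] = disappoin0$
  rot[1] = isappoin0$d
  rot[2] = sappoin0$di
  rot[3] = appoin0$dis
  rot[4] = ppoin0$disa
  rot[5] = poin0$disap
  rot[6] = oin0$disapp
  rot[7] = in0$disappo
  rot[8] = n0$disappoi
  rot[9] = 0$disappoin
  rot[10] = $disappoin0
Sorted (with $ < everything):
  sorted[0] = $disappoin0  (last char: '0')
  sorted[1] = 0$disappoin  (last char: 'n')
  sorted[2] = appoin0$dis  (last char: 's')
  sorted[3] = disappoin0$  (last char: '$')
  sorted[4] = in0$disappo  (last char: 'o')
  sorted[5] = isappoin0$d  (last char: 'd')
  sorted[6] = n0$disappoi  (last char: 'i')
  sorted[7] = oin0$disapp  (last char: 'p')
  sorted[8] = poin0$disap  (last char: 'p')
  sorted[9] = ppoin0$disa  (last char: 'a')
  sorted[10] = sappoin0$di  (last char: 'i')
Last column: 0ns$odippai
Original string S is at sorted index 3

Answer: 0ns$odippai
3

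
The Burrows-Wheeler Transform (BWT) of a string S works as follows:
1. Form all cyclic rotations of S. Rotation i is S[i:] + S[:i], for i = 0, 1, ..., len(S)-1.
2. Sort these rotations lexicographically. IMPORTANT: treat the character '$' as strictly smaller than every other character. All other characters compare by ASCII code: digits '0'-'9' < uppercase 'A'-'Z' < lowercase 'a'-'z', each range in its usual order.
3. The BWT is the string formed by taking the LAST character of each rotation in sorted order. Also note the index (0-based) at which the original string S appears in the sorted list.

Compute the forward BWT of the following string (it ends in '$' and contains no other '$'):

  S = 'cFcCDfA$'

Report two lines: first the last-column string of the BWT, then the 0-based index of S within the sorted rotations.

All 8 rotations (rotation i = S[i:]+S[:i]):
  rot[0] = cFcCDfA$
  rot[1] = FcCDfA$c
  rot[2] = cCDfA$cF
  rot[3] = CDfA$cFc
  rot[4] = DfA$cFcC
  rot[5] = fA$cFcCD
  rot[6] = A$cFcCDf
  rot[7] = $cFcCDfA
Sorted (with $ < everything):
  sorted[0] = $cFcCDfA  (last char: 'A')
  sorted[1] = A$cFcCDf  (last char: 'f')
  sorted[2] = CDfA$cFc  (last char: 'c')
  sorted[3] = DfA$cFcC  (last char: 'C')
  sorted[4] = FcCDfA$c  (last char: 'c')
  sorted[5] = cCDfA$cF  (last char: 'F')
  sorted[6] = cFcCDfA$  (last char: '$')
  sorted[7] = fA$cFcCD  (last char: 'D')
Last column: AfcCcF$D
Original string S is at sorted index 6

Answer: AfcCcF$D
6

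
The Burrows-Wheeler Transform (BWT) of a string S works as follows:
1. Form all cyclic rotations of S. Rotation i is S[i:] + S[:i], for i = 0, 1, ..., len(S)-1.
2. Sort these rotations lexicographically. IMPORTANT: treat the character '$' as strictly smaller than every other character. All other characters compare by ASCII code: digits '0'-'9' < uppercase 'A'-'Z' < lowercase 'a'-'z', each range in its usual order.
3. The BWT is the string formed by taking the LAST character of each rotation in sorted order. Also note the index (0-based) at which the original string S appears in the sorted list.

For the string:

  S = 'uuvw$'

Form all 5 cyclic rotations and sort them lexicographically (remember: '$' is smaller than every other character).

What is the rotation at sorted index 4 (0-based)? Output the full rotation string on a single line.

Answer: w$uuv

Derivation:
All 5 rotations (rotation i = S[i:]+S[:i]):
  rot[0] = uuvw$
  rot[1] = uvw$u
  rot[2] = vw$uu
  rot[3] = w$uuv
  rot[4] = $uuvw
Sorted (with $ < everything):
  sorted[0] = $uuvw
  sorted[1] = uuvw$
  sorted[2] = uvw$u
  sorted[3] = vw$uu
  sorted[4] = w$uuv
sorted[4] = w$uuv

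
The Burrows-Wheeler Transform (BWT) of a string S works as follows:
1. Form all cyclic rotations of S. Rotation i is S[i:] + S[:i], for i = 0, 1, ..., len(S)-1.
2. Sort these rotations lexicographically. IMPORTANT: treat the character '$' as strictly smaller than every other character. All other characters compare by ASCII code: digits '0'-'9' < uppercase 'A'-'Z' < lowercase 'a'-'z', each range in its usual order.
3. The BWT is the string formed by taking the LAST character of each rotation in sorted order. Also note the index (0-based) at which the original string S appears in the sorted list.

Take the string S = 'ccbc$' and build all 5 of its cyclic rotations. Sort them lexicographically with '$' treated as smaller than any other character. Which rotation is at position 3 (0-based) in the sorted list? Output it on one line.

All 5 rotations (rotation i = S[i:]+S[:i]):
  rot[0] = ccbc$
  rot[1] = cbc$c
  rot[2] = bc$cc
  rot[3] = c$ccb
  rot[4] = $ccbc
Sorted (with $ < everything):
  sorted[0] = $ccbc
  sorted[1] = bc$cc
  sorted[2] = c$ccb
  sorted[3] = cbc$c
  sorted[4] = ccbc$
sorted[3] = cbc$c

Answer: cbc$c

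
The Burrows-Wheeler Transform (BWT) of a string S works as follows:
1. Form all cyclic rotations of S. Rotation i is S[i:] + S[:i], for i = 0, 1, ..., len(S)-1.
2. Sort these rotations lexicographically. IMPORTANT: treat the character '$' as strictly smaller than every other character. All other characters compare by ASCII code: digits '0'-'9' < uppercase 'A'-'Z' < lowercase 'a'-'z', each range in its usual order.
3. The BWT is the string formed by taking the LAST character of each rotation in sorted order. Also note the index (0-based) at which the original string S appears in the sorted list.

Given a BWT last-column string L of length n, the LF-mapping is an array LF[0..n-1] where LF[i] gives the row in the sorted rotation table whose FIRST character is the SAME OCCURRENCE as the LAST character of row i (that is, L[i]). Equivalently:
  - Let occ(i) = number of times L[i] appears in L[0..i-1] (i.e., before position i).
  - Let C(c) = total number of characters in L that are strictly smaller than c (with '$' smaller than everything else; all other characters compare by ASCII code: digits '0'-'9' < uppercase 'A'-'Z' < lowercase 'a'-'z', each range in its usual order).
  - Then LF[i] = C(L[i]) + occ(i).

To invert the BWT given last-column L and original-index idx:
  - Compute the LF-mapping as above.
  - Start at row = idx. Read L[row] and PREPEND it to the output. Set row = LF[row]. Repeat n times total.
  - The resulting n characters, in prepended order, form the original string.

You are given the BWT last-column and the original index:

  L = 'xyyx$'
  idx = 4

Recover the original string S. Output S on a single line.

Answer: yxyx$

Derivation:
LF mapping: 1 3 4 2 0
Walk LF starting at row 4, prepending L[row]:
  step 1: row=4, L[4]='$', prepend. Next row=LF[4]=0
  step 2: row=0, L[0]='x', prepend. Next row=LF[0]=1
  step 3: row=1, L[1]='y', prepend. Next row=LF[1]=3
  step 4: row=3, L[3]='x', prepend. Next row=LF[3]=2
  step 5: row=2, L[2]='y', prepend. Next row=LF[2]=4
Reversed output: yxyx$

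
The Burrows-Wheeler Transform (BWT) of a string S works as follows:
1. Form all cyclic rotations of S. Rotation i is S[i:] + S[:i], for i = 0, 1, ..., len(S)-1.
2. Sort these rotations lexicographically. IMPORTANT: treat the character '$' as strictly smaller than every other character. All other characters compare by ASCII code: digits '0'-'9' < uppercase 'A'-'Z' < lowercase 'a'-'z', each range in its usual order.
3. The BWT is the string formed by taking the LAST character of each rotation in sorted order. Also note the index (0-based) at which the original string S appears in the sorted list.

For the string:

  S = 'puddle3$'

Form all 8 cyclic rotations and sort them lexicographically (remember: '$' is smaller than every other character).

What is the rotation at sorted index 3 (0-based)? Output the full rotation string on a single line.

All 8 rotations (rotation i = S[i:]+S[:i]):
  rot[0] = puddle3$
  rot[1] = uddle3$p
  rot[2] = ddle3$pu
  rot[3] = dle3$pud
  rot[4] = le3$pudd
  rot[5] = e3$puddl
  rot[6] = 3$puddle
  rot[7] = $puddle3
Sorted (with $ < everything):
  sorted[0] = $puddle3
  sorted[1] = 3$puddle
  sorted[2] = ddle3$pu
  sorted[3] = dle3$pud
  sorted[4] = e3$puddl
  sorted[5] = le3$pudd
  sorted[6] = puddle3$
  sorted[7] = uddle3$p
sorted[3] = dle3$pud

Answer: dle3$pud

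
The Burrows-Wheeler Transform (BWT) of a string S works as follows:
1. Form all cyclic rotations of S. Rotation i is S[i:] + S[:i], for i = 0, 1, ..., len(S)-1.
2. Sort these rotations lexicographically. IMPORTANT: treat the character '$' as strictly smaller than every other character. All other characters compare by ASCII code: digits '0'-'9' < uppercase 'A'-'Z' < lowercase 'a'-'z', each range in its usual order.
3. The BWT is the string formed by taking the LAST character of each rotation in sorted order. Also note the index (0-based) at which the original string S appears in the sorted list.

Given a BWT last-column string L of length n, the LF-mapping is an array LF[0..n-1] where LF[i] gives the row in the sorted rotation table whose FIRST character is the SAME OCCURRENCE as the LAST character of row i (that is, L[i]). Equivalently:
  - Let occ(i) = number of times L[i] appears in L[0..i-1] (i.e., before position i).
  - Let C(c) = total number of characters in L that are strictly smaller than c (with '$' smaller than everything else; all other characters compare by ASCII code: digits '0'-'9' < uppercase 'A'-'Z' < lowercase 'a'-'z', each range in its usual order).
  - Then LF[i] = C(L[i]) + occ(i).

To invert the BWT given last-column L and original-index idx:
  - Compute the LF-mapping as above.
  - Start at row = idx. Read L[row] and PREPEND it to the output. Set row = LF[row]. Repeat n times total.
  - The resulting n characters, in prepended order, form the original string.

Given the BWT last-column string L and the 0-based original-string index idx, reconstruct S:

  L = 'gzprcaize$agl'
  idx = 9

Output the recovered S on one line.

LF mapping: 5 11 9 10 3 1 7 12 4 0 2 6 8
Walk LF starting at row 9, prepending L[row]:
  step 1: row=9, L[9]='$', prepend. Next row=LF[9]=0
  step 2: row=0, L[0]='g', prepend. Next row=LF[0]=5
  step 3: row=5, L[5]='a', prepend. Next row=LF[5]=1
  step 4: row=1, L[1]='z', prepend. Next row=LF[1]=11
  step 5: row=11, L[11]='g', prepend. Next row=LF[11]=6
  step 6: row=6, L[6]='i', prepend. Next row=LF[6]=7
  step 7: row=7, L[7]='z', prepend. Next row=LF[7]=12
  step 8: row=12, L[12]='l', prepend. Next row=LF[12]=8
  step 9: row=8, L[8]='e', prepend. Next row=LF[8]=4
  step 10: row=4, L[4]='c', prepend. Next row=LF[4]=3
  step 11: row=3, L[3]='r', prepend. Next row=LF[3]=10
  step 12: row=10, L[10]='a', prepend. Next row=LF[10]=2
  step 13: row=2, L[2]='p', prepend. Next row=LF[2]=9
Reversed output: parcelzigzag$

Answer: parcelzigzag$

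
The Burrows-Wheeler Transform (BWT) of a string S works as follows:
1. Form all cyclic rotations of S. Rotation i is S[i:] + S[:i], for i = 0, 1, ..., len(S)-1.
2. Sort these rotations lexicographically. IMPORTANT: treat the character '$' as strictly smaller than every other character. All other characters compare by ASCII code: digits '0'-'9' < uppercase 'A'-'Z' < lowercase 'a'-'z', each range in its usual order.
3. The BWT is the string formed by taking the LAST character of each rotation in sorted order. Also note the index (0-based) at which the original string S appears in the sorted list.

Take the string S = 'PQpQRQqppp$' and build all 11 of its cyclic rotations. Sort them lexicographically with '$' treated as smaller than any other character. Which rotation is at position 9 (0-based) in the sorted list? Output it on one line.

Answer: ppp$PQpQRQq

Derivation:
All 11 rotations (rotation i = S[i:]+S[:i]):
  rot[0] = PQpQRQqppp$
  rot[1] = QpQRQqppp$P
  rot[2] = pQRQqppp$PQ
  rot[3] = QRQqppp$PQp
  rot[4] = RQqppp$PQpQ
  rot[5] = Qqppp$PQpQR
  rot[6] = qppp$PQpQRQ
  rot[7] = ppp$PQpQRQq
  rot[8] = pp$PQpQRQqp
  rot[9] = p$PQpQRQqpp
  rot[10] = $PQpQRQqppp
Sorted (with $ < everything):
  sorted[0] = $PQpQRQqppp
  sorted[1] = PQpQRQqppp$
  sorted[2] = QRQqppp$PQp
  sorted[3] = QpQRQqppp$P
  sorted[4] = Qqppp$PQpQR
  sorted[5] = RQqppp$PQpQ
  sorted[6] = p$PQpQRQqpp
  sorted[7] = pQRQqppp$PQ
  sorted[8] = pp$PQpQRQqp
  sorted[9] = ppp$PQpQRQq
  sorted[10] = qppp$PQpQRQ
sorted[9] = ppp$PQpQRQq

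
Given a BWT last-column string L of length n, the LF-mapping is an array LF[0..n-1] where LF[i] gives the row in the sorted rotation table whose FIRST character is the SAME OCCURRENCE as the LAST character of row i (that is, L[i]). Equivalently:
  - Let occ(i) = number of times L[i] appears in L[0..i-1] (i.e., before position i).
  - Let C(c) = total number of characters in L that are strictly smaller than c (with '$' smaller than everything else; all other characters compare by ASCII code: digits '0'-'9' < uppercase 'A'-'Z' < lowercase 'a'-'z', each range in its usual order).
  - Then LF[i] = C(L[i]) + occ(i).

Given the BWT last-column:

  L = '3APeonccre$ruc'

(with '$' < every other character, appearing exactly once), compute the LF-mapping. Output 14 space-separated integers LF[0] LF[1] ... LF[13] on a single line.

Answer: 1 2 3 7 10 9 4 5 11 8 0 12 13 6

Derivation:
Char counts: '$':1, '3':1, 'A':1, 'P':1, 'c':3, 'e':2, 'n':1, 'o':1, 'r':2, 'u':1
C (first-col start): C('$')=0, C('3')=1, C('A')=2, C('P')=3, C('c')=4, C('e')=7, C('n')=9, C('o')=10, C('r')=11, C('u')=13
L[0]='3': occ=0, LF[0]=C('3')+0=1+0=1
L[1]='A': occ=0, LF[1]=C('A')+0=2+0=2
L[2]='P': occ=0, LF[2]=C('P')+0=3+0=3
L[3]='e': occ=0, LF[3]=C('e')+0=7+0=7
L[4]='o': occ=0, LF[4]=C('o')+0=10+0=10
L[5]='n': occ=0, LF[5]=C('n')+0=9+0=9
L[6]='c': occ=0, LF[6]=C('c')+0=4+0=4
L[7]='c': occ=1, LF[7]=C('c')+1=4+1=5
L[8]='r': occ=0, LF[8]=C('r')+0=11+0=11
L[9]='e': occ=1, LF[9]=C('e')+1=7+1=8
L[10]='$': occ=0, LF[10]=C('$')+0=0+0=0
L[11]='r': occ=1, LF[11]=C('r')+1=11+1=12
L[12]='u': occ=0, LF[12]=C('u')+0=13+0=13
L[13]='c': occ=2, LF[13]=C('c')+2=4+2=6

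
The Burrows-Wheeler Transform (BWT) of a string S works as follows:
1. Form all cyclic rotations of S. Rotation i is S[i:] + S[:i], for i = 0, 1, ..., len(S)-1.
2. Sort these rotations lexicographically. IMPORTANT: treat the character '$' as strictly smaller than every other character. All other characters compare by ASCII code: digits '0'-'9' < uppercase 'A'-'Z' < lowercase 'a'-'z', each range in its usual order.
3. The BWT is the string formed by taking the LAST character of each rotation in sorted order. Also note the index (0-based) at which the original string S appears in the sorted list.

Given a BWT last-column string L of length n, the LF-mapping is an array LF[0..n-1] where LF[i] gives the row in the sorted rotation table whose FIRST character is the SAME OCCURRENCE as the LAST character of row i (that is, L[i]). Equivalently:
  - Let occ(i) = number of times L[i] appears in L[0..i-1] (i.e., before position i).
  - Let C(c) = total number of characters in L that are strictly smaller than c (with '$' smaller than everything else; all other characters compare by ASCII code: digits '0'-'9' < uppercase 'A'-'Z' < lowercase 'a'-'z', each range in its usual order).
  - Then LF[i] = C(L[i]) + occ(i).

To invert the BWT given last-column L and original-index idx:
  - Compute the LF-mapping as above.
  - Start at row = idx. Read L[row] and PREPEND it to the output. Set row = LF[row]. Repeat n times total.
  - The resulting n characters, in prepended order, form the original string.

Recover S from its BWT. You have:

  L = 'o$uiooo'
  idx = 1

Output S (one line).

Answer: iooouo$

Derivation:
LF mapping: 2 0 6 1 3 4 5
Walk LF starting at row 1, prepending L[row]:
  step 1: row=1, L[1]='$', prepend. Next row=LF[1]=0
  step 2: row=0, L[0]='o', prepend. Next row=LF[0]=2
  step 3: row=2, L[2]='u', prepend. Next row=LF[2]=6
  step 4: row=6, L[6]='o', prepend. Next row=LF[6]=5
  step 5: row=5, L[5]='o', prepend. Next row=LF[5]=4
  step 6: row=4, L[4]='o', prepend. Next row=LF[4]=3
  step 7: row=3, L[3]='i', prepend. Next row=LF[3]=1
Reversed output: iooouo$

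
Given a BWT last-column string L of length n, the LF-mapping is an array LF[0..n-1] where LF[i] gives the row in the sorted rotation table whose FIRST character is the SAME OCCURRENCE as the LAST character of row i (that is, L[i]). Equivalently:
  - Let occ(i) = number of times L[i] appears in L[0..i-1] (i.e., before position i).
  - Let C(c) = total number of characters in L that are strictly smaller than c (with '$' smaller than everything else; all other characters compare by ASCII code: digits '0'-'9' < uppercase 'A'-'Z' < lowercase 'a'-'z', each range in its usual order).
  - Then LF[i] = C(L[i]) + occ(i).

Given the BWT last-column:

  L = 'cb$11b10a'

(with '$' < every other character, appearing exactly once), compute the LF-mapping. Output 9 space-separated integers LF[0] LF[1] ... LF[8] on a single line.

Char counts: '$':1, '0':1, '1':3, 'a':1, 'b':2, 'c':1
C (first-col start): C('$')=0, C('0')=1, C('1')=2, C('a')=5, C('b')=6, C('c')=8
L[0]='c': occ=0, LF[0]=C('c')+0=8+0=8
L[1]='b': occ=0, LF[1]=C('b')+0=6+0=6
L[2]='$': occ=0, LF[2]=C('$')+0=0+0=0
L[3]='1': occ=0, LF[3]=C('1')+0=2+0=2
L[4]='1': occ=1, LF[4]=C('1')+1=2+1=3
L[5]='b': occ=1, LF[5]=C('b')+1=6+1=7
L[6]='1': occ=2, LF[6]=C('1')+2=2+2=4
L[7]='0': occ=0, LF[7]=C('0')+0=1+0=1
L[8]='a': occ=0, LF[8]=C('a')+0=5+0=5

Answer: 8 6 0 2 3 7 4 1 5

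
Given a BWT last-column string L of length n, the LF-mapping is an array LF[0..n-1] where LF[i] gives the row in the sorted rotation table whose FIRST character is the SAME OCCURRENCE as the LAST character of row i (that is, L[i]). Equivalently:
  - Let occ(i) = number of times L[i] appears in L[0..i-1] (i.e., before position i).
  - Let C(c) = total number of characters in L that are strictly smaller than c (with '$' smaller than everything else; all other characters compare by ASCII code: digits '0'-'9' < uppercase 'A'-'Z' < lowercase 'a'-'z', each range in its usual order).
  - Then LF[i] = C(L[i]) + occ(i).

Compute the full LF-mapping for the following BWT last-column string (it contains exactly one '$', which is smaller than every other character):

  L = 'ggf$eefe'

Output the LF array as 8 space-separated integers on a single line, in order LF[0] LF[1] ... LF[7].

Answer: 6 7 4 0 1 2 5 3

Derivation:
Char counts: '$':1, 'e':3, 'f':2, 'g':2
C (first-col start): C('$')=0, C('e')=1, C('f')=4, C('g')=6
L[0]='g': occ=0, LF[0]=C('g')+0=6+0=6
L[1]='g': occ=1, LF[1]=C('g')+1=6+1=7
L[2]='f': occ=0, LF[2]=C('f')+0=4+0=4
L[3]='$': occ=0, LF[3]=C('$')+0=0+0=0
L[4]='e': occ=0, LF[4]=C('e')+0=1+0=1
L[5]='e': occ=1, LF[5]=C('e')+1=1+1=2
L[6]='f': occ=1, LF[6]=C('f')+1=4+1=5
L[7]='e': occ=2, LF[7]=C('e')+2=1+2=3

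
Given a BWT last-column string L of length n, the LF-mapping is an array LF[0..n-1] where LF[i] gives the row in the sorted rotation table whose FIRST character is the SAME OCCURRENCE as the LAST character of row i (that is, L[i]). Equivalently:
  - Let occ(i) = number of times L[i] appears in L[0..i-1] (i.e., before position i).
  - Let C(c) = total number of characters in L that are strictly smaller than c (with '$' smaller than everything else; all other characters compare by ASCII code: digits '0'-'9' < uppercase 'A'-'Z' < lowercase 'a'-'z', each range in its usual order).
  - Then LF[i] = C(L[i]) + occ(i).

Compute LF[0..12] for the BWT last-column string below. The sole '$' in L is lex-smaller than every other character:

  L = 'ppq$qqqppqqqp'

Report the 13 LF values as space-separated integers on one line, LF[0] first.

Char counts: '$':1, 'p':5, 'q':7
C (first-col start): C('$')=0, C('p')=1, C('q')=6
L[0]='p': occ=0, LF[0]=C('p')+0=1+0=1
L[1]='p': occ=1, LF[1]=C('p')+1=1+1=2
L[2]='q': occ=0, LF[2]=C('q')+0=6+0=6
L[3]='$': occ=0, LF[3]=C('$')+0=0+0=0
L[4]='q': occ=1, LF[4]=C('q')+1=6+1=7
L[5]='q': occ=2, LF[5]=C('q')+2=6+2=8
L[6]='q': occ=3, LF[6]=C('q')+3=6+3=9
L[7]='p': occ=2, LF[7]=C('p')+2=1+2=3
L[8]='p': occ=3, LF[8]=C('p')+3=1+3=4
L[9]='q': occ=4, LF[9]=C('q')+4=6+4=10
L[10]='q': occ=5, LF[10]=C('q')+5=6+5=11
L[11]='q': occ=6, LF[11]=C('q')+6=6+6=12
L[12]='p': occ=4, LF[12]=C('p')+4=1+4=5

Answer: 1 2 6 0 7 8 9 3 4 10 11 12 5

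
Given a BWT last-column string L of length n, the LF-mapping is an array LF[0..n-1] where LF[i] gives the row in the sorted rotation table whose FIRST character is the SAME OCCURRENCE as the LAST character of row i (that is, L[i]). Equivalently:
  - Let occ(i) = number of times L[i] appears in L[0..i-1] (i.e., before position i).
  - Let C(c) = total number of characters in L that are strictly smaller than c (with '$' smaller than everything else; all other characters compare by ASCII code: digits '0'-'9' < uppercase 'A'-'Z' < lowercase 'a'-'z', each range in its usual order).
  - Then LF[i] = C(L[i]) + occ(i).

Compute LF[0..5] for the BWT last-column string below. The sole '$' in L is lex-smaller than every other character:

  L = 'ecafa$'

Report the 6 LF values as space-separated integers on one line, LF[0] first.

Char counts: '$':1, 'a':2, 'c':1, 'e':1, 'f':1
C (first-col start): C('$')=0, C('a')=1, C('c')=3, C('e')=4, C('f')=5
L[0]='e': occ=0, LF[0]=C('e')+0=4+0=4
L[1]='c': occ=0, LF[1]=C('c')+0=3+0=3
L[2]='a': occ=0, LF[2]=C('a')+0=1+0=1
L[3]='f': occ=0, LF[3]=C('f')+0=5+0=5
L[4]='a': occ=1, LF[4]=C('a')+1=1+1=2
L[5]='$': occ=0, LF[5]=C('$')+0=0+0=0

Answer: 4 3 1 5 2 0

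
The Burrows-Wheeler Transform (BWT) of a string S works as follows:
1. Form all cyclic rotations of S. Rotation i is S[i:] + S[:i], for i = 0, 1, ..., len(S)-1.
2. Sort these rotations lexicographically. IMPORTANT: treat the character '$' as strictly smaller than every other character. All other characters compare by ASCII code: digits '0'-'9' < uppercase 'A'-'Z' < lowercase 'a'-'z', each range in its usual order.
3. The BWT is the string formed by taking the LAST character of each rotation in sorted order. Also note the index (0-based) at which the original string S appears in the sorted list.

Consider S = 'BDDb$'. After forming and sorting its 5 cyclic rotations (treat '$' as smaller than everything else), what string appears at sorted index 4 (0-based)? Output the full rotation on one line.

All 5 rotations (rotation i = S[i:]+S[:i]):
  rot[0] = BDDb$
  rot[1] = DDb$B
  rot[2] = Db$BD
  rot[3] = b$BDD
  rot[4] = $BDDb
Sorted (with $ < everything):
  sorted[0] = $BDDb
  sorted[1] = BDDb$
  sorted[2] = DDb$B
  sorted[3] = Db$BD
  sorted[4] = b$BDD
sorted[4] = b$BDD

Answer: b$BDD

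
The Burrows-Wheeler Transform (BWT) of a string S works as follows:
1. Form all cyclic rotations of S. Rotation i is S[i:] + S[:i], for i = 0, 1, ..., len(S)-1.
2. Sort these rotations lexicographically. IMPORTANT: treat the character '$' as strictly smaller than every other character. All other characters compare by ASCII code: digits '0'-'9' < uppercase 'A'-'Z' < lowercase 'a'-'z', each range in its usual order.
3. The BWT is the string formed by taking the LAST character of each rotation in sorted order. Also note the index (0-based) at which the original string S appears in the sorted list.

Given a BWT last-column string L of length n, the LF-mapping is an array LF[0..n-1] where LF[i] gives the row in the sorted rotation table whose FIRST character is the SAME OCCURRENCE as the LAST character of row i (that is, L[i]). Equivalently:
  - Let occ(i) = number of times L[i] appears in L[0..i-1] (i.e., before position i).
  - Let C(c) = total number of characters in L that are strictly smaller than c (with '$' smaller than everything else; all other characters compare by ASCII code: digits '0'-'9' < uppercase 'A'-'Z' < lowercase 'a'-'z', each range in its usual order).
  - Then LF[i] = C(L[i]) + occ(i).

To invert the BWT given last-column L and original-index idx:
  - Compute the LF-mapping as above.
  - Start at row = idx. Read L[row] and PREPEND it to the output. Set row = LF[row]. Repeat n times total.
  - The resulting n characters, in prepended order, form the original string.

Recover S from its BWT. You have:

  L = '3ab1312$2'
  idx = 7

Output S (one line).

LF mapping: 5 7 8 1 6 2 3 0 4
Walk LF starting at row 7, prepending L[row]:
  step 1: row=7, L[7]='$', prepend. Next row=LF[7]=0
  step 2: row=0, L[0]='3', prepend. Next row=LF[0]=5
  step 3: row=5, L[5]='1', prepend. Next row=LF[5]=2
  step 4: row=2, L[2]='b', prepend. Next row=LF[2]=8
  step 5: row=8, L[8]='2', prepend. Next row=LF[8]=4
  step 6: row=4, L[4]='3', prepend. Next row=LF[4]=6
  step 7: row=6, L[6]='2', prepend. Next row=LF[6]=3
  step 8: row=3, L[3]='1', prepend. Next row=LF[3]=1
  step 9: row=1, L[1]='a', prepend. Next row=LF[1]=7
Reversed output: a1232b13$

Answer: a1232b13$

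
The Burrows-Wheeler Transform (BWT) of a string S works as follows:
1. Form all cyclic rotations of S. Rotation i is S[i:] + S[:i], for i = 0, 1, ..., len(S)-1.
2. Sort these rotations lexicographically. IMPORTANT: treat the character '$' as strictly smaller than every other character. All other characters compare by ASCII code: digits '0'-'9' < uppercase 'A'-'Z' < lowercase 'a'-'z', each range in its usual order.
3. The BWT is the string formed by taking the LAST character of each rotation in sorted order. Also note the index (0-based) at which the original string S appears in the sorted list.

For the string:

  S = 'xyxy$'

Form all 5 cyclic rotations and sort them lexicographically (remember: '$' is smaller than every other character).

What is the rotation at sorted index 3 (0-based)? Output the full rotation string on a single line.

Answer: y$xyx

Derivation:
All 5 rotations (rotation i = S[i:]+S[:i]):
  rot[0] = xyxy$
  rot[1] = yxy$x
  rot[2] = xy$xy
  rot[3] = y$xyx
  rot[4] = $xyxy
Sorted (with $ < everything):
  sorted[0] = $xyxy
  sorted[1] = xy$xy
  sorted[2] = xyxy$
  sorted[3] = y$xyx
  sorted[4] = yxy$x
sorted[3] = y$xyx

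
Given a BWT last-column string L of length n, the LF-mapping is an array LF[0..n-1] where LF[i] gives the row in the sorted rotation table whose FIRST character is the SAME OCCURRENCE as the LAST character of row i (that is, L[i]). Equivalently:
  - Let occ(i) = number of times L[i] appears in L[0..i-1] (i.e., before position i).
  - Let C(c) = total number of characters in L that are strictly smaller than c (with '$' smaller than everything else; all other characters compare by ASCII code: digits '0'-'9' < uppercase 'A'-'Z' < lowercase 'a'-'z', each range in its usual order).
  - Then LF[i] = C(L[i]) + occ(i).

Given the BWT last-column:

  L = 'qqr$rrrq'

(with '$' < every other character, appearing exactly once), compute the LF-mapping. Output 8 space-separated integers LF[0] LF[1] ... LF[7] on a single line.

Answer: 1 2 4 0 5 6 7 3

Derivation:
Char counts: '$':1, 'q':3, 'r':4
C (first-col start): C('$')=0, C('q')=1, C('r')=4
L[0]='q': occ=0, LF[0]=C('q')+0=1+0=1
L[1]='q': occ=1, LF[1]=C('q')+1=1+1=2
L[2]='r': occ=0, LF[2]=C('r')+0=4+0=4
L[3]='$': occ=0, LF[3]=C('$')+0=0+0=0
L[4]='r': occ=1, LF[4]=C('r')+1=4+1=5
L[5]='r': occ=2, LF[5]=C('r')+2=4+2=6
L[6]='r': occ=3, LF[6]=C('r')+3=4+3=7
L[7]='q': occ=2, LF[7]=C('q')+2=1+2=3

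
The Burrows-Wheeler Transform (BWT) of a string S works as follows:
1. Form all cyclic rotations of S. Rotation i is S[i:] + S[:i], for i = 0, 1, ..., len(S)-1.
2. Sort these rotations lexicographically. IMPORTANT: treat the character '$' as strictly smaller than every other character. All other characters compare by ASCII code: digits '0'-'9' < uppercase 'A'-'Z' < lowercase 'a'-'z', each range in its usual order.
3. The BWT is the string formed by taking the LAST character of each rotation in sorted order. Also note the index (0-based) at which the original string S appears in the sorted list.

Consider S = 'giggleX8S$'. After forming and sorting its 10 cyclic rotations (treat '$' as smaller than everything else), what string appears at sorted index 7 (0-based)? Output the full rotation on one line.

All 10 rotations (rotation i = S[i:]+S[:i]):
  rot[0] = giggleX8S$
  rot[1] = iggleX8S$g
  rot[2] = ggleX8S$gi
  rot[3] = gleX8S$gig
  rot[4] = leX8S$gigg
  rot[5] = eX8S$giggl
  rot[6] = X8S$giggle
  rot[7] = 8S$giggleX
  rot[8] = S$giggleX8
  rot[9] = $giggleX8S
Sorted (with $ < everything):
  sorted[0] = $giggleX8S
  sorted[1] = 8S$giggleX
  sorted[2] = S$giggleX8
  sorted[3] = X8S$giggle
  sorted[4] = eX8S$giggl
  sorted[5] = ggleX8S$gi
  sorted[6] = giggleX8S$
  sorted[7] = gleX8S$gig
  sorted[8] = iggleX8S$g
  sorted[9] = leX8S$gigg
sorted[7] = gleX8S$gig

Answer: gleX8S$gig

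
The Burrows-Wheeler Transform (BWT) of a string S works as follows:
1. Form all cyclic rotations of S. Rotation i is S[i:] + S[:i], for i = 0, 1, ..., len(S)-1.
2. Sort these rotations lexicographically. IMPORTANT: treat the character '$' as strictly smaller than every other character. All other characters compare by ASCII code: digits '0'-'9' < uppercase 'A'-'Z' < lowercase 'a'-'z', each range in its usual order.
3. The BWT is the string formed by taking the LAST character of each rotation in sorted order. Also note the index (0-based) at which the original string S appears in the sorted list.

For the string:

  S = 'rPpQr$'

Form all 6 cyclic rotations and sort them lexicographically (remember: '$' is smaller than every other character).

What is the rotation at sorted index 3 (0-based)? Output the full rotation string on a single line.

Answer: pQr$rP

Derivation:
All 6 rotations (rotation i = S[i:]+S[:i]):
  rot[0] = rPpQr$
  rot[1] = PpQr$r
  rot[2] = pQr$rP
  rot[3] = Qr$rPp
  rot[4] = r$rPpQ
  rot[5] = $rPpQr
Sorted (with $ < everything):
  sorted[0] = $rPpQr
  sorted[1] = PpQr$r
  sorted[2] = Qr$rPp
  sorted[3] = pQr$rP
  sorted[4] = r$rPpQ
  sorted[5] = rPpQr$
sorted[3] = pQr$rP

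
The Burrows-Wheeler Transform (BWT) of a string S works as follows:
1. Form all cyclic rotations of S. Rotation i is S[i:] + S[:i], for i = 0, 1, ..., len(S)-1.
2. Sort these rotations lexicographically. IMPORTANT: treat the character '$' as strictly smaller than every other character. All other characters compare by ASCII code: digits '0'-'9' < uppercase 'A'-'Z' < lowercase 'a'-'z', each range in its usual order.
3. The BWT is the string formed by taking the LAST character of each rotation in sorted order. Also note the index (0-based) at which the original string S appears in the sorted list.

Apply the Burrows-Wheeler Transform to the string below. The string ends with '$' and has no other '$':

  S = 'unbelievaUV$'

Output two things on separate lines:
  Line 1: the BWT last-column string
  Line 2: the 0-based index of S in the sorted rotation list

Answer: VaUvnbileu$e
10

Derivation:
All 12 rotations (rotation i = S[i:]+S[:i]):
  rot[0] = unbelievaUV$
  rot[1] = nbelievaUV$u
  rot[2] = believaUV$un
  rot[3] = elievaUV$unb
  rot[4] = lievaUV$unbe
  rot[5] = ievaUV$unbel
  rot[6] = evaUV$unbeli
  rot[7] = vaUV$unbelie
  rot[8] = aUV$unbeliev
  rot[9] = UV$unbelieva
  rot[10] = V$unbelievaU
  rot[11] = $unbelievaUV
Sorted (with $ < everything):
  sorted[0] = $unbelievaUV  (last char: 'V')
  sorted[1] = UV$unbelieva  (last char: 'a')
  sorted[2] = V$unbelievaU  (last char: 'U')
  sorted[3] = aUV$unbeliev  (last char: 'v')
  sorted[4] = believaUV$un  (last char: 'n')
  sorted[5] = elievaUV$unb  (last char: 'b')
  sorted[6] = evaUV$unbeli  (last char: 'i')
  sorted[7] = ievaUV$unbel  (last char: 'l')
  sorted[8] = lievaUV$unbe  (last char: 'e')
  sorted[9] = nbelievaUV$u  (last char: 'u')
  sorted[10] = unbelievaUV$  (last char: '$')
  sorted[11] = vaUV$unbelie  (last char: 'e')
Last column: VaUvnbileu$e
Original string S is at sorted index 10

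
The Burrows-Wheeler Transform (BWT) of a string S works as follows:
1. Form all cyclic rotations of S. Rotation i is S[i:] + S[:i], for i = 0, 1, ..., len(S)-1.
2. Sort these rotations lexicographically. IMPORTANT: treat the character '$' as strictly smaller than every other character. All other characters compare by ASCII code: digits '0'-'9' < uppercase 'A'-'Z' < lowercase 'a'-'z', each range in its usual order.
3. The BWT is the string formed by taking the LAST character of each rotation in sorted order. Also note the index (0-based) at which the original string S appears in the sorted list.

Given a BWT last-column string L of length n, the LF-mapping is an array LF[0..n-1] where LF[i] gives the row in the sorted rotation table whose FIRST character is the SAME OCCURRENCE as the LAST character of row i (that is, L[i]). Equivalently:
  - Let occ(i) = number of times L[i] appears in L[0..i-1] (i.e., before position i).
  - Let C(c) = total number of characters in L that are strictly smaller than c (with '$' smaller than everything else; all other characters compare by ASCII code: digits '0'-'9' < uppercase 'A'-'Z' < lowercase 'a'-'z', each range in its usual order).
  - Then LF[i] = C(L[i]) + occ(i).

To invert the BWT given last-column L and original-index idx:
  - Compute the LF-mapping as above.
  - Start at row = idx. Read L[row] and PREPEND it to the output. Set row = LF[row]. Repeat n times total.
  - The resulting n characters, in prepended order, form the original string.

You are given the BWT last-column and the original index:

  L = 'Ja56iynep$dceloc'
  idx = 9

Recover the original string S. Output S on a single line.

LF mapping: 3 4 1 2 10 15 12 8 14 0 7 5 9 11 13 6
Walk LF starting at row 9, prepending L[row]:
  step 1: row=9, L[9]='$', prepend. Next row=LF[9]=0
  step 2: row=0, L[0]='J', prepend. Next row=LF[0]=3
  step 3: row=3, L[3]='6', prepend. Next row=LF[3]=2
  step 4: row=2, L[2]='5', prepend. Next row=LF[2]=1
  step 5: row=1, L[1]='a', prepend. Next row=LF[1]=4
  step 6: row=4, L[4]='i', prepend. Next row=LF[4]=10
  step 7: row=10, L[10]='d', prepend. Next row=LF[10]=7
  step 8: row=7, L[7]='e', prepend. Next row=LF[7]=8
  step 9: row=8, L[8]='p', prepend. Next row=LF[8]=14
  step 10: row=14, L[14]='o', prepend. Next row=LF[14]=13
  step 11: row=13, L[13]='l', prepend. Next row=LF[13]=11
  step 12: row=11, L[11]='c', prepend. Next row=LF[11]=5
  step 13: row=5, L[5]='y', prepend. Next row=LF[5]=15
  step 14: row=15, L[15]='c', prepend. Next row=LF[15]=6
  step 15: row=6, L[6]='n', prepend. Next row=LF[6]=12
  step 16: row=12, L[12]='e', prepend. Next row=LF[12]=9
Reversed output: encyclopedia56J$

Answer: encyclopedia56J$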